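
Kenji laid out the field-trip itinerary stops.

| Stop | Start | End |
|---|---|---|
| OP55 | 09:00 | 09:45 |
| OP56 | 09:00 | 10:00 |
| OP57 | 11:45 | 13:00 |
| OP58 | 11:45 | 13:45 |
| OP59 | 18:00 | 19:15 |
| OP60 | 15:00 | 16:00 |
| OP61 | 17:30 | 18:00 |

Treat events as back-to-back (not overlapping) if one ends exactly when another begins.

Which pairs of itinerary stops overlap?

Sorted by start: OP55, OP56, OP57, OP58, OP60, OP61, OP59.
OP56 starts before OP55 ends → OP55 and OP56 overlap.
OP57 starts after OP55 ends; OP55 is clear from here.
OP57 starts after OP56 ends; OP56 is clear from here.
OP58 starts before OP57 ends → OP57 and OP58 overlap.
OP60 starts after OP57 ends; OP57 is clear from here.
OP60 starts after OP58 ends; OP58 is clear from here.
OP61 starts after OP60 ends; OP60 is clear from here.
OP59 starts exactly when OP61 ends (back-to-back, no overlap).

OP55 & OP56, OP57 & OP58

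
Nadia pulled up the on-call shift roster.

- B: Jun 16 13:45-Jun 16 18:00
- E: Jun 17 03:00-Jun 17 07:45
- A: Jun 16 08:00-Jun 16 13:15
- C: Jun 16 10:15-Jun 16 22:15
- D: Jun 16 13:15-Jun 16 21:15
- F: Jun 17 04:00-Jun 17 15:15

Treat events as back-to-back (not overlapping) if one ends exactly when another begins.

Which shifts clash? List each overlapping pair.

A & C, B & C, B & D, C & D, E & F

Sorted by start: A, C, D, B, E, F.
C starts before A ends → A and C overlap.
D starts exactly when A ends (back-to-back, no overlap), so A has no further overlaps.
D starts before C ends → C and D overlap.
B starts before C ends → C and B overlap.
E starts after C ends, so C has no further overlaps.
B starts before D ends → D and B overlap.
E starts after D ends, so D has no further overlaps.
E starts after B ends, so B has no further overlaps.
F starts before E ends → E and F overlap.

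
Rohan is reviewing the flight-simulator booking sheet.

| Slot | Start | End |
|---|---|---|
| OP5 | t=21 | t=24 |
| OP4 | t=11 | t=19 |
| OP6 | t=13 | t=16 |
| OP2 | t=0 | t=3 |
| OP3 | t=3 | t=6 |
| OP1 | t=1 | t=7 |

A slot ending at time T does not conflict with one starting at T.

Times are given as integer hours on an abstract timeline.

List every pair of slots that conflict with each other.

OP1 & OP2, OP1 & OP3, OP4 & OP6

Sorted by start: OP2, OP1, OP3, OP4, OP6, OP5.
OP1 starts before OP2 ends → OP2 and OP1 overlap.
OP3 starts exactly when OP2 ends (back-to-back, no overlap), so OP2 has no further overlaps.
OP3 starts before OP1 ends → OP1 and OP3 overlap.
OP4 starts after OP1 ends, so OP1 has no further overlaps.
OP4 starts after OP3 ends, so OP3 has no further overlaps.
OP6 starts before OP4 ends → OP4 and OP6 overlap.
OP5 starts after OP4 ends.
OP5 starts after OP6 ends.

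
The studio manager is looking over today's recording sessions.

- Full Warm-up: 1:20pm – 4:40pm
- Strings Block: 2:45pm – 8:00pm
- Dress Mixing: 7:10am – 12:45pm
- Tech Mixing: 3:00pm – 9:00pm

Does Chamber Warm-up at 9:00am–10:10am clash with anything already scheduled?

Dress Mixing: starts 7:10am before Chamber Warm-up ends 10:10am, and ends 12:45pm after Chamber Warm-up starts 9:00am → overlap.
Full Warm-up: starts 1:20pm at or after Chamber Warm-up ends 10:10am → clear.
Strings Block: starts 2:45pm at or after Chamber Warm-up ends 10:10am → clear.
Tech Mixing: starts 3:00pm at or after Chamber Warm-up ends 10:10am → clear.
Chamber Warm-up overlaps Dress Mixing.

Yes — it overlaps Dress Mixing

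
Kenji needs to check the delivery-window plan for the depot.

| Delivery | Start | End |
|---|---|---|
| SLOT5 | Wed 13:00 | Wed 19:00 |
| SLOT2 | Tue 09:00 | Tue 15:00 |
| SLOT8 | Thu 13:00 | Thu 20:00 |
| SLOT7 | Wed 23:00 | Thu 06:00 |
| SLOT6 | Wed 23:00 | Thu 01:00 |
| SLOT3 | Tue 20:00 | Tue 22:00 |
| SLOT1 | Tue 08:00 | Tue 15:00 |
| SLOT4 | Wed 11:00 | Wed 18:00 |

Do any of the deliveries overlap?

Sorted by start: SLOT1, SLOT2, SLOT3, SLOT4, SLOT5, SLOT6, SLOT7, SLOT8.
SLOT2 starts before SLOT1 ends → SLOT1 and SLOT2 overlap.
That's a conflict, so the schedule is not conflict-free.

Yes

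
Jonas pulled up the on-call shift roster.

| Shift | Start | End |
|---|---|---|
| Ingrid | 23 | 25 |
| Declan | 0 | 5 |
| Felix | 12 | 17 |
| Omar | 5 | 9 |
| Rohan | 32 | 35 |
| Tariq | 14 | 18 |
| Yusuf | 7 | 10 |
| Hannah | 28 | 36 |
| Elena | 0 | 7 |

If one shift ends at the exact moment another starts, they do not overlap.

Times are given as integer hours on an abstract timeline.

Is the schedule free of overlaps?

No

Sorted by start: Elena, Declan, Omar, Yusuf, Felix, Tariq, Ingrid, Hannah, Rohan.
Declan starts before Elena ends → Elena and Declan overlap.
That's a conflict, so the schedule is not conflict-free.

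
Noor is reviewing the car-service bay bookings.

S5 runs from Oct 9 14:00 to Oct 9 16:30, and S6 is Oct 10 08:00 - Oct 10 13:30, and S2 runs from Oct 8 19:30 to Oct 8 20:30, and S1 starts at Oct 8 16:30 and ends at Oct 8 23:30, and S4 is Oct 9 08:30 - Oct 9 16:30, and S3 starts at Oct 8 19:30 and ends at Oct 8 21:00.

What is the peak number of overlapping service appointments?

Walk through starts and ends in time order (an end at T is processed before a start at T):
Oct 8 16:30 start S1 → 1
Oct 8 19:30 start S2 → 2
Oct 8 19:30 start S3 → 3
Oct 8 20:30 end S2 → 2
Oct 8 21:00 end S3 → 1
Oct 8 23:30 end S1 → 0
Oct 9 08:30 start S4 → 1
Oct 9 14:00 start S5 → 2
Oct 9 16:30 end S4 → 1
Oct 9 16:30 end S5 → 0
Oct 10 08:00 start S6 → 1
Oct 10 13:30 end S6 → 0
Peak is 3, at Oct 8 19:30 (S1, S2, S3).

3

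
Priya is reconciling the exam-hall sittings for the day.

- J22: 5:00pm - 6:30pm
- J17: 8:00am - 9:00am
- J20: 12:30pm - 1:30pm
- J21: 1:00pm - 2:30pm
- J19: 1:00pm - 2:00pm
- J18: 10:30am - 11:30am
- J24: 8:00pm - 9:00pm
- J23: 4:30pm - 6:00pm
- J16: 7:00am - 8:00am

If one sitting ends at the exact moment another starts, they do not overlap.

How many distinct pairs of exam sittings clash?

4

Sorted by start: J16, J17, J18, J20, J19, J21, J23, J22, J24.
J17 starts exactly when J16 ends (back-to-back, no overlap), so nothing later overlaps J16 either.
J18 starts after J17 ends, so nothing later overlaps J17 either.
J20 starts after J18 ends, so nothing later overlaps J18 either.
J19 starts before J20 ends → J20 and J19 overlap.
J21 starts before J20 ends → J20 and J21 overlap.
J23 starts after J20 ends, so nothing later overlaps J20 either.
J21 starts before J19 ends → J19 and J21 overlap.
J23 starts after J19 ends, so nothing later overlaps J19 either.
J23 starts after J21 ends, so nothing later overlaps J21 either.
J22 starts before J23 ends → J23 and J22 overlap.
J24 starts after J23 ends.
J24 starts after J22 ends.
Overlapping pairs: J19 & J20, J19 & J21, J20 & J21, J22 & J23 — 4 in total.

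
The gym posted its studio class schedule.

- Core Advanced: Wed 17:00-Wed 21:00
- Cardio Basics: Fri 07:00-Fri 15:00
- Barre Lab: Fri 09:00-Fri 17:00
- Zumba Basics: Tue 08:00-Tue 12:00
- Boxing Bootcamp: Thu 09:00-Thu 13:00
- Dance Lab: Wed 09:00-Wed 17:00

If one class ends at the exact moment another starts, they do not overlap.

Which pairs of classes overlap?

Sorted by start: Zumba Basics, Dance Lab, Core Advanced, Boxing Bootcamp, Cardio Basics, Barre Lab.
Dance Lab starts after Zumba Basics ends; Zumba Basics is clear from here.
Core Advanced starts exactly when Dance Lab ends (back-to-back, no overlap); Dance Lab is clear from here.
Boxing Bootcamp starts after Core Advanced ends; Core Advanced is clear from here.
Cardio Basics starts after Boxing Bootcamp ends; Boxing Bootcamp is clear from here.
Barre Lab starts before Cardio Basics ends → Cardio Basics and Barre Lab overlap.

Barre Lab & Cardio Basics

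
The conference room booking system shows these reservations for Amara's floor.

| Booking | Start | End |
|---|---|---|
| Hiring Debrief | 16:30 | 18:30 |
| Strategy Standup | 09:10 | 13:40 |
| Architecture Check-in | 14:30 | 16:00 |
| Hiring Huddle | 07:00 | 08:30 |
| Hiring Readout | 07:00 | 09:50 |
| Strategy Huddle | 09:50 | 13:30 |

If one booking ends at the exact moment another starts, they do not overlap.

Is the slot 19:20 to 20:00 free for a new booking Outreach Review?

Hiring Readout: ends 09:50 at or before Outreach Review starts 19:20 → clear.
Hiring Huddle: ends 08:30 at or before Outreach Review starts 19:20 → clear.
Strategy Standup: ends 13:40 at or before Outreach Review starts 19:20 → clear.
Strategy Huddle: ends 13:30 at or before Outreach Review starts 19:20 → clear.
Architecture Check-in: ends 16:00 at or before Outreach Review starts 19:20 → clear.
Hiring Debrief: ends 18:30 at or before Outreach Review starts 19:20 → clear.

Yes — the slot is free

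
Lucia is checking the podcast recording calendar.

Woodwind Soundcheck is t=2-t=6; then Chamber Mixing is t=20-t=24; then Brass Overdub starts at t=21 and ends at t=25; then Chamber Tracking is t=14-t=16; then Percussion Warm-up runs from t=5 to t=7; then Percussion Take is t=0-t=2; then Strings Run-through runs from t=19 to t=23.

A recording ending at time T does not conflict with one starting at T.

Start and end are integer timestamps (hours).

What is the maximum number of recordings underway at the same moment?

3

Sweep the timeline, counting +1 at each start and −1 at each end (ends before starts at a tie):
t=0 start Percussion Take → 1
t=2 end Percussion Take → 0
t=2 start Woodwind Soundcheck → 1
t=5 start Percussion Warm-up → 2
t=6 end Woodwind Soundcheck → 1
t=7 end Percussion Warm-up → 0
t=14 start Chamber Tracking → 1
t=16 end Chamber Tracking → 0
t=19 start Strings Run-through → 1
t=20 start Chamber Mixing → 2
t=21 start Brass Overdub → 3
t=23 end Strings Run-through → 2
t=24 end Chamber Mixing → 1
t=25 end Brass Overdub → 0
Peak is 3, at t=21 (Brass Overdub, Chamber Mixing, Strings Run-through).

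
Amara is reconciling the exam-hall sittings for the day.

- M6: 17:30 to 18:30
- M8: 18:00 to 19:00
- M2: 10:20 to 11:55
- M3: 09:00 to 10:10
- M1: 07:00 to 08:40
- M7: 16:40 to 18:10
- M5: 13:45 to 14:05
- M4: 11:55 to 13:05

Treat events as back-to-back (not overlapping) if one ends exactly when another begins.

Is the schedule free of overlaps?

No

Sorted by start: M1, M3, M2, M4, M5, M7, M6, M8.
M3 starts after M1 ends, so nothing later overlaps M1 either.
M2 starts after M3 ends, so nothing later overlaps M3 either.
M4 starts exactly when M2 ends (back-to-back, no overlap), so nothing later overlaps M2 either.
M5 starts after M4 ends, so nothing later overlaps M4 either.
M7 starts after M5 ends, so nothing later overlaps M5 either.
M6 starts before M7 ends → M7 and M6 overlap.
That's a conflict, so the schedule is not conflict-free.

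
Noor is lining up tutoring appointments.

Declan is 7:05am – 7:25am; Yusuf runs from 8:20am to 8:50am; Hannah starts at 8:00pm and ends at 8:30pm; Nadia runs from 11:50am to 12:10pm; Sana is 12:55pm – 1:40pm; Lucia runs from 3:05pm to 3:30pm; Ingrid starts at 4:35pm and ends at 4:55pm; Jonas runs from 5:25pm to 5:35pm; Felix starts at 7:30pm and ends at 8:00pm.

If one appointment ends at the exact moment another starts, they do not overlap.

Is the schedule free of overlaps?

Yes

Check each pair: they overlap iff neither finishes before the other starts.
Sorted by start: Declan, Yusuf, Nadia, Sana, Lucia, Ingrid, Jonas, Felix, Hannah.
Yusuf starts after Declan ends, so Declan has no further overlaps.
Nadia starts after Yusuf ends, so Yusuf has no further overlaps.
Sana starts after Nadia ends, so Nadia has no further overlaps.
Lucia starts after Sana ends, so Sana has no further overlaps.
Ingrid starts after Lucia ends, so Lucia has no further overlaps.
Jonas starts after Ingrid ends, so Ingrid has no further overlaps.
Felix starts after Jonas ends, so Jonas has no further overlaps.
Hannah starts exactly when Felix ends (back-to-back, no overlap).
Every pair is clear; the schedule has no overlaps.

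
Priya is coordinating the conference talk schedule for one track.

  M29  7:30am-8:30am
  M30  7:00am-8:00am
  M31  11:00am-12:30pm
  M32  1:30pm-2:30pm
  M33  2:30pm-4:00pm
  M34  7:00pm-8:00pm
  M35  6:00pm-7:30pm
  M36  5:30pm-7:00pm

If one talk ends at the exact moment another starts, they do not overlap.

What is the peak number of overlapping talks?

Sweep the timeline, counting +1 at each start and −1 at each end (ends before starts at a tie):
7:00am start M30 → 1
7:30am start M29 → 2
8:00am end M30 → 1
8:30am end M29 → 0
11:00am start M31 → 1
12:30pm end M31 → 0
1:30pm start M32 → 1
2:30pm end M32 → 0
2:30pm start M33 → 1
4:00pm end M33 → 0
5:30pm start M36 → 1
6:00pm start M35 → 2
7:00pm end M36 → 1
7:00pm start M34 → 2
7:30pm end M35 → 1
8:00pm end M34 → 0
Peak is 2, at 7:30am (M29, M30).

2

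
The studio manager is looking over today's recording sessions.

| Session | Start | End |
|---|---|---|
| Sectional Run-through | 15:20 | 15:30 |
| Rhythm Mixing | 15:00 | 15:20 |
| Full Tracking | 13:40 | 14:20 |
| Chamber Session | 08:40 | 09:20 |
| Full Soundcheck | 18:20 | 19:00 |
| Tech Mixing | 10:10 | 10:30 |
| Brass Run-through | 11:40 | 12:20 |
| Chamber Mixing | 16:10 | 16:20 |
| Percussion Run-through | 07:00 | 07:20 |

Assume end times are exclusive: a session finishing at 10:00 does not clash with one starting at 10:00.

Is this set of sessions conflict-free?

Yes

Check each pair: they overlap iff neither finishes before the other starts.
Sorted by start: Percussion Run-through, Chamber Session, Tech Mixing, Brass Run-through, Full Tracking, Rhythm Mixing, Sectional Run-through, Chamber Mixing, Full Soundcheck.
Chamber Session starts after Percussion Run-through ends, so Percussion Run-through has no further overlaps.
Tech Mixing starts after Chamber Session ends, so Chamber Session has no further overlaps.
Brass Run-through starts after Tech Mixing ends, so Tech Mixing has no further overlaps.
Full Tracking starts after Brass Run-through ends, so Brass Run-through has no further overlaps.
Rhythm Mixing starts after Full Tracking ends, so Full Tracking has no further overlaps.
Sectional Run-through starts exactly when Rhythm Mixing ends (back-to-back, no overlap), so Rhythm Mixing has no further overlaps.
Chamber Mixing starts after Sectional Run-through ends, so Sectional Run-through has no further overlaps.
Full Soundcheck starts after Chamber Mixing ends.
Every pair is clear; the schedule has no overlaps.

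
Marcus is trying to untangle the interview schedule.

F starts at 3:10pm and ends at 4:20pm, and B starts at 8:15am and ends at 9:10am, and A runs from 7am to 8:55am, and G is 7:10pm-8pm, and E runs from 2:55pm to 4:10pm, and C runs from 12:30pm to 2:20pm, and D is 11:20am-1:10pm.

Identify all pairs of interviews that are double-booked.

A & B, C & D, E & F

Two intervals overlap when each starts before the other ends.
Sorted by start: A, B, D, C, E, F, G.
B starts before A ends → A and B overlap.
D starts after A ends; A is clear from here.
D starts after B ends; B is clear from here.
C starts before D ends → D and C overlap.
E starts after D ends; D is clear from here.
E starts after C ends; C is clear from here.
F starts before E ends → E and F overlap.
G starts after E ends.
G starts after F ends.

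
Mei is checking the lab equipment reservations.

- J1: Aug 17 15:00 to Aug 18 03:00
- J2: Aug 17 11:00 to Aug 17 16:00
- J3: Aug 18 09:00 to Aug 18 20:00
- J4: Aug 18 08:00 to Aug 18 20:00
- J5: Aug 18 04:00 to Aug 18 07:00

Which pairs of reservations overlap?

Sorted by start: J2, J1, J5, J4, J3.
J1 starts before J2 ends → J2 and J1 overlap.
J5 starts after J2 ends, so nothing later overlaps J2 either.
J5 starts after J1 ends, so nothing later overlaps J1 either.
J4 starts after J5 ends, so nothing later overlaps J5 either.
J3 starts before J4 ends → J4 and J3 overlap.

J1 & J2, J3 & J4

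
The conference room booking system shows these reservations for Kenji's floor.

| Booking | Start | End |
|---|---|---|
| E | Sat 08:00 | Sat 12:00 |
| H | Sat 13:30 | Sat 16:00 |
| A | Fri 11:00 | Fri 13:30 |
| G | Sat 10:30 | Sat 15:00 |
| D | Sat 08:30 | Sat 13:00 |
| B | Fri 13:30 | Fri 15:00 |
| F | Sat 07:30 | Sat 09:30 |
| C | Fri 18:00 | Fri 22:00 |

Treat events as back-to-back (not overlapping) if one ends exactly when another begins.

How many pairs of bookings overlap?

6

Check each pair: they overlap iff neither finishes before the other starts.
Sorted by start: A, B, C, F, E, D, G, H.
B starts exactly when A ends (back-to-back, no overlap); A is clear from here.
C starts after B ends; B is clear from here.
F starts after C ends; C is clear from here.
E starts before F ends → F and E overlap.
D starts before F ends → F and D overlap.
G starts after F ends; F is clear from here.
D starts before E ends → E and D overlap.
G starts before E ends → E and G overlap.
H starts after E ends.
G starts before D ends → D and G overlap.
H starts after D ends.
H starts before G ends → G and H overlap.
Overlapping pairs: D & E, D & F, D & G, E & F, E & G, G & H — 6 in total.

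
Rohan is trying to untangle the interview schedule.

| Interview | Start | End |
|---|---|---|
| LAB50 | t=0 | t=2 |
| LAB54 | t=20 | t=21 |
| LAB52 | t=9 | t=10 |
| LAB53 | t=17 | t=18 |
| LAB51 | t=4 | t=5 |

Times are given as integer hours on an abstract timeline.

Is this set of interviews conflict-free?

Check each pair: they overlap iff neither finishes before the other starts.
Sorted by start: LAB50, LAB51, LAB52, LAB53, LAB54.
LAB51 starts after LAB50 ends; LAB50 is clear from here.
LAB52 starts after LAB51 ends; LAB51 is clear from here.
LAB53 starts after LAB52 ends; LAB52 is clear from here.
LAB54 starts after LAB53 ends.
Every pair is clear; the schedule has no overlaps.

Yes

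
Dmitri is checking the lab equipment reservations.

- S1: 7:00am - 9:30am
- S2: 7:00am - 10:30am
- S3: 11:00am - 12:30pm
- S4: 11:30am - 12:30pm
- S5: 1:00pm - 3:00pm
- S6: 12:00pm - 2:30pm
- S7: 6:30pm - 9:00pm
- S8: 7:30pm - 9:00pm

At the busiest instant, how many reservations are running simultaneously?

3

Sweep the timeline, counting +1 at each start and −1 at each end (ends before starts at a tie):
7:00am start S1 → 1
7:00am start S2 → 2
9:30am end S1 → 1
10:30am end S2 → 0
11:00am start S3 → 1
11:30am start S4 → 2
12:00pm start S6 → 3
12:30pm end S3 → 2
12:30pm end S4 → 1
1:00pm start S5 → 2
2:30pm end S6 → 1
3:00pm end S5 → 0
6:30pm start S7 → 1
7:30pm start S8 → 2
9:00pm end S7 → 1
9:00pm end S8 → 0
Peak is 3, at 12:00pm (S3, S4, S6).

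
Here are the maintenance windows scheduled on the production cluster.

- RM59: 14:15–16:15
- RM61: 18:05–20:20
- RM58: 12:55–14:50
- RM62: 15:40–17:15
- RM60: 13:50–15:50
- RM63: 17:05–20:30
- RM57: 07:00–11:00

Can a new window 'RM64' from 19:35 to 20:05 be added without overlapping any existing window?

No — it overlaps RM61, RM63

RM57: ends 11:00 at or before RM64 starts 19:35 → clear.
RM58: ends 14:50 at or before RM64 starts 19:35 → clear.
RM60: ends 15:50 at or before RM64 starts 19:35 → clear.
RM59: ends 16:15 at or before RM64 starts 19:35 → clear.
RM62: ends 17:15 at or before RM64 starts 19:35 → clear.
RM63: starts 17:05 before RM64 ends 20:05, and ends 20:30 after RM64 starts 19:35 → overlap.
RM61: starts 18:05 before RM64 ends 20:05, and ends 20:20 after RM64 starts 19:35 → overlap.
RM64 overlaps RM61, RM63.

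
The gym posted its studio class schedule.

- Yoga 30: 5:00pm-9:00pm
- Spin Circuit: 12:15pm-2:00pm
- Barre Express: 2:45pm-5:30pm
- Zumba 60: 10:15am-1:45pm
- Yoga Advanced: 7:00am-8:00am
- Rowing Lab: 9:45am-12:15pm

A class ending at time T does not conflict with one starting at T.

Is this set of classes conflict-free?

No

Check each pair: they overlap iff neither finishes before the other starts.
Sorted by start: Yoga Advanced, Rowing Lab, Zumba 60, Spin Circuit, Barre Express, Yoga 30.
Rowing Lab starts after Yoga Advanced ends — done with Yoga Advanced.
Zumba 60 starts before Rowing Lab ends → Rowing Lab and Zumba 60 overlap.
That's a conflict, so the schedule is not conflict-free.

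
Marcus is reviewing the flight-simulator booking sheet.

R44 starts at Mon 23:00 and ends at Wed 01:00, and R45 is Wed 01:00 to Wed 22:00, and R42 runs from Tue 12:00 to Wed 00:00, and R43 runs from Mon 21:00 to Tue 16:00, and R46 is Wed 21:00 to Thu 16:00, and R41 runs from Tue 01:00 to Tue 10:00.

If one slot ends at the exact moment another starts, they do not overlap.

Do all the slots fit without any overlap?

No

Two intervals overlap when each starts before the other ends.
Sorted by start: R43, R44, R41, R42, R45, R46.
R44 starts before R43 ends → R43 and R44 overlap.
That's a conflict, so the schedule is not conflict-free.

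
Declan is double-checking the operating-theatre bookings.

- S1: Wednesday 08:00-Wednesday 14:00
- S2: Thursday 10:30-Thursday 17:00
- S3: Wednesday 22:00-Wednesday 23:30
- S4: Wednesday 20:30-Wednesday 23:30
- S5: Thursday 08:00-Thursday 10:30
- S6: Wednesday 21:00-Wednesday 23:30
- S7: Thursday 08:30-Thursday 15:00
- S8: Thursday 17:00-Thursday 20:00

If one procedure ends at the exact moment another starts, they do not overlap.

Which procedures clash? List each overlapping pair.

S2 & S7, S3 & S4, S3 & S6, S4 & S6, S5 & S7

Two intervals overlap when each starts before the other ends.
Sorted by start: S1, S4, S6, S3, S5, S7, S2, S8.
S4 starts after S1 ends — done with S1.
S6 starts before S4 ends → S4 and S6 overlap.
S3 starts before S4 ends → S4 and S3 overlap.
S5 starts after S4 ends — done with S4.
S3 starts before S6 ends → S6 and S3 overlap.
S5 starts after S6 ends — done with S6.
S5 starts after S3 ends — done with S3.
S7 starts before S5 ends → S5 and S7 overlap.
S2 starts exactly when S5 ends (back-to-back, no overlap) — done with S5.
S2 starts before S7 ends → S7 and S2 overlap.
S8 starts after S7 ends.
S8 starts exactly when S2 ends (back-to-back, no overlap).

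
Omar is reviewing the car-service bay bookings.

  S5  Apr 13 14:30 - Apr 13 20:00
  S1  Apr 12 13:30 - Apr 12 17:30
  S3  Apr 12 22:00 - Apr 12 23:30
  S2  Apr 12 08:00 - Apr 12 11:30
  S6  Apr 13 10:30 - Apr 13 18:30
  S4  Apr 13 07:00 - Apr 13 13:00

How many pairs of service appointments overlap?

Sorted by start: S2, S1, S3, S4, S6, S5.
S1 starts after S2 ends — done with S2.
S3 starts after S1 ends — done with S1.
S4 starts after S3 ends — done with S3.
S6 starts before S4 ends → S4 and S6 overlap.
S5 starts after S4 ends.
S5 starts before S6 ends → S6 and S5 overlap.
Overlapping pairs: S4 & S6, S5 & S6 — 2 in total.

2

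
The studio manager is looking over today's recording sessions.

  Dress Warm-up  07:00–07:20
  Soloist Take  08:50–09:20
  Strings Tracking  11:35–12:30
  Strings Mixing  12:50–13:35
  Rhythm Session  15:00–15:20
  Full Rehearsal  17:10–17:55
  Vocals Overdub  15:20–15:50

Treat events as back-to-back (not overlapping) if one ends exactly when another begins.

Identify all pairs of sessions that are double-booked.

no overlapping pairs

Check each pair: they overlap iff neither finishes before the other starts.
Sorted by start: Dress Warm-up, Soloist Take, Strings Tracking, Strings Mixing, Rhythm Session, Vocals Overdub, Full Rehearsal.
Soloist Take starts after Dress Warm-up ends; Dress Warm-up is clear from here.
Strings Tracking starts after Soloist Take ends; Soloist Take is clear from here.
Strings Mixing starts after Strings Tracking ends; Strings Tracking is clear from here.
Rhythm Session starts after Strings Mixing ends; Strings Mixing is clear from here.
Vocals Overdub starts exactly when Rhythm Session ends (back-to-back, no overlap); Rhythm Session is clear from here.
Full Rehearsal starts after Vocals Overdub ends.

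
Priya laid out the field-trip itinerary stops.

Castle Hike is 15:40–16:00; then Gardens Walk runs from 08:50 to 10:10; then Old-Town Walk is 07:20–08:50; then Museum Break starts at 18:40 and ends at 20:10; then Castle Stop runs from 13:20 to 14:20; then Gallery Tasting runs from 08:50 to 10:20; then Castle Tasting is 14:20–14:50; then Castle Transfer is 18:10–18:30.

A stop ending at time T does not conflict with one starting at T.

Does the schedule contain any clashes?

Yes

Check each pair: they overlap iff neither finishes before the other starts.
Sorted by start: Old-Town Walk, Gallery Tasting, Gardens Walk, Castle Stop, Castle Tasting, Castle Hike, Castle Transfer, Museum Break.
Gallery Tasting starts exactly when Old-Town Walk ends (back-to-back, no overlap), so Old-Town Walk has no further overlaps.
Gardens Walk starts before Gallery Tasting ends → Gallery Tasting and Gardens Walk overlap.
That's a conflict, so the schedule is not conflict-free.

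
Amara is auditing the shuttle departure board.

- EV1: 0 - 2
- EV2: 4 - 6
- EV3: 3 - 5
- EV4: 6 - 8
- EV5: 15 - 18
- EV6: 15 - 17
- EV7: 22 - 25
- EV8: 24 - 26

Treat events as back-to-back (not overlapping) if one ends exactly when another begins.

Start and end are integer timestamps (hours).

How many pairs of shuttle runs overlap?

Sorted by start: EV1, EV3, EV2, EV4, EV5, EV6, EV7, EV8.
EV3 starts after EV1 ends — done with EV1.
EV2 starts before EV3 ends → EV3 and EV2 overlap.
EV4 starts after EV3 ends — done with EV3.
EV4 starts exactly when EV2 ends (back-to-back, no overlap) — done with EV2.
EV5 starts after EV4 ends — done with EV4.
EV6 starts before EV5 ends → EV5 and EV6 overlap.
EV7 starts after EV5 ends — done with EV5.
EV7 starts after EV6 ends — done with EV6.
EV8 starts before EV7 ends → EV7 and EV8 overlap.
Overlapping pairs: EV2 & EV3, EV5 & EV6, EV7 & EV8 — 3 in total.

3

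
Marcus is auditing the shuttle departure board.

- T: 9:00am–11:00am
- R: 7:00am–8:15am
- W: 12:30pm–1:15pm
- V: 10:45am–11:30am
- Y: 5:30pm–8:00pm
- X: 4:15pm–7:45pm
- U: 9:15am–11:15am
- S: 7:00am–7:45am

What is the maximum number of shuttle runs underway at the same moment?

Walk through starts and ends in time order (an end at T is processed before a start at T):
7:00am start R → 1
7:00am start S → 2
7:45am end S → 1
8:15am end R → 0
9:00am start T → 1
9:15am start U → 2
10:45am start V → 3
11:00am end T → 2
11:15am end U → 1
11:30am end V → 0
12:30pm start W → 1
1:15pm end W → 0
4:15pm start X → 1
5:30pm start Y → 2
7:45pm end X → 1
8:00pm end Y → 0
Peak is 3, at 10:45am (T, U, V).

3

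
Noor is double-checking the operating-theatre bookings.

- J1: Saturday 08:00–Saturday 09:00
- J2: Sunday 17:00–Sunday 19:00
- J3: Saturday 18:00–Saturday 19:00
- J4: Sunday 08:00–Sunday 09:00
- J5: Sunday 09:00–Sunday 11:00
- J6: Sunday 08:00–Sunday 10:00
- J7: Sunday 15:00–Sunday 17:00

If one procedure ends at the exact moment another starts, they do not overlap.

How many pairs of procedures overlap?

Sorted by start: J1, J3, J4, J6, J5, J7, J2.
J3 starts after J1 ends; J1 is clear from here.
J4 starts after J3 ends; J3 is clear from here.
J6 starts before J4 ends → J4 and J6 overlap.
J5 starts exactly when J4 ends (back-to-back, no overlap); J4 is clear from here.
J5 starts before J6 ends → J6 and J5 overlap.
J7 starts after J6 ends; J6 is clear from here.
J7 starts after J5 ends; J5 is clear from here.
J2 starts exactly when J7 ends (back-to-back, no overlap).
Overlapping pairs: J4 & J6, J5 & J6 — 2 in total.

2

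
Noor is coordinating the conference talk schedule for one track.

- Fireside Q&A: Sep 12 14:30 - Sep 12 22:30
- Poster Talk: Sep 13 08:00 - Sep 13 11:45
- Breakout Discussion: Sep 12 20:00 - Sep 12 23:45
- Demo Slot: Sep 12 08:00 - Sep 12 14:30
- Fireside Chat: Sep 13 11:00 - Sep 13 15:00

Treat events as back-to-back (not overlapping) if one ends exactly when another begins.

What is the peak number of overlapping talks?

Sort all start/end points and keep a running count:
Sep 12 08:00 start Demo Slot → 1
Sep 12 14:30 end Demo Slot → 0
Sep 12 14:30 start Fireside Q&A → 1
Sep 12 20:00 start Breakout Discussion → 2
Sep 12 22:30 end Fireside Q&A → 1
Sep 12 23:45 end Breakout Discussion → 0
Sep 13 08:00 start Poster Talk → 1
Sep 13 11:00 start Fireside Chat → 2
Sep 13 11:45 end Poster Talk → 1
Sep 13 15:00 end Fireside Chat → 0
Peak is 2, at Sep 12 20:00 (Breakout Discussion, Fireside Q&A).

2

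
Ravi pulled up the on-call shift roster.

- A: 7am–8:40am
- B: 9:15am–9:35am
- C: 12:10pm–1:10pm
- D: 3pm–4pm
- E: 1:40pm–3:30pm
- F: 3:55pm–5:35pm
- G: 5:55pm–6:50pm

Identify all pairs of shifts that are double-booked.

Two intervals overlap when each starts before the other ends.
Sorted by start: A, B, C, E, D, F, G.
B starts after A ends, so nothing later overlaps A either.
C starts after B ends, so nothing later overlaps B either.
E starts after C ends, so nothing later overlaps C either.
D starts before E ends → E and D overlap.
F starts after E ends, so nothing later overlaps E either.
F starts before D ends → D and F overlap.
G starts after D ends.
G starts after F ends.

D & E, D & F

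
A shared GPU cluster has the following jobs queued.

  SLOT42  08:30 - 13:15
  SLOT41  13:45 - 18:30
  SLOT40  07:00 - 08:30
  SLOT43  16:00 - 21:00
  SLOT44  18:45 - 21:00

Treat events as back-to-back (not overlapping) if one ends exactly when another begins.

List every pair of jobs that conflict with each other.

SLOT41 & SLOT43, SLOT43 & SLOT44

Sorted by start: SLOT40, SLOT42, SLOT41, SLOT43, SLOT44.
SLOT42 starts exactly when SLOT40 ends (back-to-back, no overlap), so SLOT40 has no further overlaps.
SLOT41 starts after SLOT42 ends, so SLOT42 has no further overlaps.
SLOT43 starts before SLOT41 ends → SLOT41 and SLOT43 overlap.
SLOT44 starts after SLOT41 ends.
SLOT44 starts before SLOT43 ends → SLOT43 and SLOT44 overlap.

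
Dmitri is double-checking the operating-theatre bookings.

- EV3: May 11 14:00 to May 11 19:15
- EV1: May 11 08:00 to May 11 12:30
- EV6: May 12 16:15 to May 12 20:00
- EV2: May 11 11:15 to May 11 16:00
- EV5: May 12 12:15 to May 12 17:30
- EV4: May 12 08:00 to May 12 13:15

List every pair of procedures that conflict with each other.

Sorted by start: EV1, EV2, EV3, EV4, EV5, EV6.
EV2 starts before EV1 ends → EV1 and EV2 overlap.
EV3 starts after EV1 ends, so nothing later overlaps EV1 either.
EV3 starts before EV2 ends → EV2 and EV3 overlap.
EV4 starts after EV2 ends, so nothing later overlaps EV2 either.
EV4 starts after EV3 ends, so nothing later overlaps EV3 either.
EV5 starts before EV4 ends → EV4 and EV5 overlap.
EV6 starts after EV4 ends.
EV6 starts before EV5 ends → EV5 and EV6 overlap.

EV1 & EV2, EV2 & EV3, EV4 & EV5, EV5 & EV6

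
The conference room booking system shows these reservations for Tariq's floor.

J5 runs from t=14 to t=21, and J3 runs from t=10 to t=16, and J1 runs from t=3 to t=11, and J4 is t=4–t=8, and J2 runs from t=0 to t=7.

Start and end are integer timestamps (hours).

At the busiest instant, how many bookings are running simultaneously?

3

Sort all start/end points and keep a running count:
t=0 start J2 → 1
t=3 start J1 → 2
t=4 start J4 → 3
t=7 end J2 → 2
t=8 end J4 → 1
t=10 start J3 → 2
t=11 end J1 → 1
t=14 start J5 → 2
t=16 end J3 → 1
t=21 end J5 → 0
Peak is 3, at t=4 (J1, J2, J4).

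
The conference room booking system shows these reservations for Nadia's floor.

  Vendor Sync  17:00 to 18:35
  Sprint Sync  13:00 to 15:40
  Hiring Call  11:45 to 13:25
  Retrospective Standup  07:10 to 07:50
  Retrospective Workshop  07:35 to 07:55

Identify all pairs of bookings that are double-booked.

Hiring Call & Sprint Sync, Retrospective Standup & Retrospective Workshop

Sorted by start: Retrospective Standup, Retrospective Workshop, Hiring Call, Sprint Sync, Vendor Sync.
Retrospective Workshop starts before Retrospective Standup ends → Retrospective Standup and Retrospective Workshop overlap.
Hiring Call starts after Retrospective Standup ends, so Retrospective Standup has no further overlaps.
Hiring Call starts after Retrospective Workshop ends, so Retrospective Workshop has no further overlaps.
Sprint Sync starts before Hiring Call ends → Hiring Call and Sprint Sync overlap.
Vendor Sync starts after Hiring Call ends.
Vendor Sync starts after Sprint Sync ends.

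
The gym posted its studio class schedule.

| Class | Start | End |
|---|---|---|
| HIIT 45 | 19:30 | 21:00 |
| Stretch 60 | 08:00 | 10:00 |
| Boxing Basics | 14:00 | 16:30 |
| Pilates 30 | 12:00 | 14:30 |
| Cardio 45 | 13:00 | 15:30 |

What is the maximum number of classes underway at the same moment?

Sort all start/end points and keep a running count:
08:00 start Stretch 60 → 1
10:00 end Stretch 60 → 0
12:00 start Pilates 30 → 1
13:00 start Cardio 45 → 2
14:00 start Boxing Basics → 3
14:30 end Pilates 30 → 2
15:30 end Cardio 45 → 1
16:30 end Boxing Basics → 0
19:30 start HIIT 45 → 1
21:00 end HIIT 45 → 0
Peak is 3, at 14:00 (Boxing Basics, Cardio 45, Pilates 30).

3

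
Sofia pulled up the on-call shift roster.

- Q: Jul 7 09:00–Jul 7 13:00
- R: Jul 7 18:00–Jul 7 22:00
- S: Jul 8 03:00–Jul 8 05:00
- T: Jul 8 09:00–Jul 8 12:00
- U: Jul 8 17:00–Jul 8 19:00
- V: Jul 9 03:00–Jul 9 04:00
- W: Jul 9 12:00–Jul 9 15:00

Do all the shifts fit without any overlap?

Yes

Check each pair: they overlap iff neither finishes before the other starts.
Sorted by start: Q, R, S, T, U, V, W.
R starts after Q ends, so nothing later overlaps Q either.
S starts after R ends, so nothing later overlaps R either.
T starts after S ends, so nothing later overlaps S either.
U starts after T ends, so nothing later overlaps T either.
V starts after U ends, so nothing later overlaps U either.
W starts after V ends.
Every pair is clear; the schedule has no overlaps.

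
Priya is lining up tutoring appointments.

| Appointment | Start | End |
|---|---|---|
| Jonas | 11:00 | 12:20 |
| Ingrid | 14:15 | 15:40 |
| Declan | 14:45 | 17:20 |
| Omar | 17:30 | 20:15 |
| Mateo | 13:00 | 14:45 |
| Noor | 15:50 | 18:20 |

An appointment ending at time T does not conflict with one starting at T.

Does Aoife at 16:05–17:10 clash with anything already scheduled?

Jonas: ends 12:20 at or before Aoife starts 16:05 → clear.
Mateo: ends 14:45 at or before Aoife starts 16:05 → clear.
Ingrid: ends 15:40 at or before Aoife starts 16:05 → clear.
Declan: starts 14:45 before Aoife ends 17:10, and ends 17:20 after Aoife starts 16:05 → overlap.
Noor: starts 15:50 before Aoife ends 17:10, and ends 18:20 after Aoife starts 16:05 → overlap.
Omar: starts 17:30 at or after Aoife ends 17:10 → clear.
Aoife overlaps Noor, Declan.

Yes — it overlaps Declan, Noor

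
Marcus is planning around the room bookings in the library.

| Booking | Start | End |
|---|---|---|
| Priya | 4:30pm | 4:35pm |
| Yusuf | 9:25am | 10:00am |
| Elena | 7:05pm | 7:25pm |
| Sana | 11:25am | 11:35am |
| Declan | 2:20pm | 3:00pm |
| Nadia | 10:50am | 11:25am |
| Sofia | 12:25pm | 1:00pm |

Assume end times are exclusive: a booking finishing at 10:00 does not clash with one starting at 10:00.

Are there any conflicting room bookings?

Sorted by start: Yusuf, Nadia, Sana, Sofia, Declan, Priya, Elena.
Nadia starts after Yusuf ends; Yusuf is clear from here.
Sana starts exactly when Nadia ends (back-to-back, no overlap); Nadia is clear from here.
Sofia starts after Sana ends; Sana is clear from here.
Declan starts after Sofia ends; Sofia is clear from here.
Priya starts after Declan ends; Declan is clear from here.
Elena starts after Priya ends.
Every pair is clear; the schedule has no overlaps.

No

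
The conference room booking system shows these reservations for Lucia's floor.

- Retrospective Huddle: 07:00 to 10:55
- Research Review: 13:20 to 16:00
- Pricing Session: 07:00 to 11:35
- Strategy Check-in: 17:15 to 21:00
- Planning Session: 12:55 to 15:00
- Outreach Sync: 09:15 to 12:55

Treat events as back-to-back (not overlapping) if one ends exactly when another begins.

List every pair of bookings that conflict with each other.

Sorted by start: Pricing Session, Retrospective Huddle, Outreach Sync, Planning Session, Research Review, Strategy Check-in.
Retrospective Huddle starts before Pricing Session ends → Pricing Session and Retrospective Huddle overlap.
Outreach Sync starts before Pricing Session ends → Pricing Session and Outreach Sync overlap.
Planning Session starts after Pricing Session ends — done with Pricing Session.
Outreach Sync starts before Retrospective Huddle ends → Retrospective Huddle and Outreach Sync overlap.
Planning Session starts after Retrospective Huddle ends — done with Retrospective Huddle.
Planning Session starts exactly when Outreach Sync ends (back-to-back, no overlap) — done with Outreach Sync.
Research Review starts before Planning Session ends → Planning Session and Research Review overlap.
Strategy Check-in starts after Planning Session ends.
Strategy Check-in starts after Research Review ends.

Outreach Sync & Pricing Session, Outreach Sync & Retrospective Huddle, Planning Session & Research Review, Pricing Session & Retrospective Huddle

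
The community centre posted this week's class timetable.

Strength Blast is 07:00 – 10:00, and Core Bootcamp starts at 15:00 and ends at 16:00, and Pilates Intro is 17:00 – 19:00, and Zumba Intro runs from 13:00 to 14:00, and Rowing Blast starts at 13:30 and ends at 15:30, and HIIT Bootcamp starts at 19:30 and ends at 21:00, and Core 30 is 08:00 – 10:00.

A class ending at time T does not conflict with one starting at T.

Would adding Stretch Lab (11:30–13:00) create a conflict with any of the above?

No — it doesn't clash with anything

Strength Blast: ends 10:00 at or before Stretch Lab starts 11:30 → clear.
Core 30: ends 10:00 at or before Stretch Lab starts 11:30 → clear.
Zumba Intro: starts 13:00 at or after Stretch Lab ends 13:00 → clear.
Rowing Blast: starts 13:30 at or after Stretch Lab ends 13:00 → clear.
Core Bootcamp: starts 15:00 at or after Stretch Lab ends 13:00 → clear.
Pilates Intro: starts 17:00 at or after Stretch Lab ends 13:00 → clear.
HIIT Bootcamp: starts 19:30 at or after Stretch Lab ends 13:00 → clear.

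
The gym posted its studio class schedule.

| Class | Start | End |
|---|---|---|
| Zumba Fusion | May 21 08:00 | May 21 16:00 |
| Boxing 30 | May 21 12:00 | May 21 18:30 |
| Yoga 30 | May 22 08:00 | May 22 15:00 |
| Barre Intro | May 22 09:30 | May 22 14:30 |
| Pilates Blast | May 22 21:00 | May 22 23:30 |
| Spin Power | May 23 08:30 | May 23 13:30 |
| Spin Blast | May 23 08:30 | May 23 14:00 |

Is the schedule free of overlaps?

No

Sorted by start: Zumba Fusion, Boxing 30, Yoga 30, Barre Intro, Pilates Blast, Spin Power, Spin Blast.
Boxing 30 starts before Zumba Fusion ends → Zumba Fusion and Boxing 30 overlap.
That's a conflict, so the schedule is not conflict-free.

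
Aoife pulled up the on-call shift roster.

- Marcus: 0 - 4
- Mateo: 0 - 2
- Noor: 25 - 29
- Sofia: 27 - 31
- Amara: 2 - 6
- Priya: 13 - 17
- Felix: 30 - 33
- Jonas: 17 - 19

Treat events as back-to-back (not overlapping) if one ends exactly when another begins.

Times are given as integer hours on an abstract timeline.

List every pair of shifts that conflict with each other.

Sorted by start: Mateo, Marcus, Amara, Priya, Jonas, Noor, Sofia, Felix.
Marcus starts before Mateo ends → Mateo and Marcus overlap.
Amara starts exactly when Mateo ends (back-to-back, no overlap); Mateo is clear from here.
Amara starts before Marcus ends → Marcus and Amara overlap.
Priya starts after Marcus ends; Marcus is clear from here.
Priya starts after Amara ends; Amara is clear from here.
Jonas starts exactly when Priya ends (back-to-back, no overlap); Priya is clear from here.
Noor starts after Jonas ends; Jonas is clear from here.
Sofia starts before Noor ends → Noor and Sofia overlap.
Felix starts after Noor ends.
Felix starts before Sofia ends → Sofia and Felix overlap.

Amara & Marcus, Felix & Sofia, Marcus & Mateo, Noor & Sofia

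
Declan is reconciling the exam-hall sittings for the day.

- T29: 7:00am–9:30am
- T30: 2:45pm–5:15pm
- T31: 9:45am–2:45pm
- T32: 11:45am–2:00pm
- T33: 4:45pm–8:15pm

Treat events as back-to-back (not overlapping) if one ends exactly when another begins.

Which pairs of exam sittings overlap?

Two intervals overlap when each starts before the other ends.
Sorted by start: T29, T31, T32, T30, T33.
T31 starts after T29 ends, so nothing later overlaps T29 either.
T32 starts before T31 ends → T31 and T32 overlap.
T30 starts exactly when T31 ends (back-to-back, no overlap), so nothing later overlaps T31 either.
T30 starts after T32 ends, so nothing later overlaps T32 either.
T33 starts before T30 ends → T30 and T33 overlap.

T30 & T33, T31 & T32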